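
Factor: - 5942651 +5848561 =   -  2^1*5^1* 97^2 =-94090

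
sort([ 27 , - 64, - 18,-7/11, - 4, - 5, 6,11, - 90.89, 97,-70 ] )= [- 90.89,- 70,-64,-18, - 5,-4, -7/11, 6 , 11,27 , 97]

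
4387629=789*5561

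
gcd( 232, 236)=4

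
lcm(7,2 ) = 14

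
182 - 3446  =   - 3264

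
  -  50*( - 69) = 3450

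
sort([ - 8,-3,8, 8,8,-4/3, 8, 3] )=[ - 8, - 3, - 4/3, 3 , 8, 8, 8, 8 ] 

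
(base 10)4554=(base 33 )460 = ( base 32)4EA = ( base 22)990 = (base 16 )11CA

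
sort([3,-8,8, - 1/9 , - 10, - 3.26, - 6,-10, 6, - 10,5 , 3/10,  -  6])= [ - 10,-10, -10, - 8, - 6, - 6,-3.26, - 1/9,3/10, 3, 5,6,  8]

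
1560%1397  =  163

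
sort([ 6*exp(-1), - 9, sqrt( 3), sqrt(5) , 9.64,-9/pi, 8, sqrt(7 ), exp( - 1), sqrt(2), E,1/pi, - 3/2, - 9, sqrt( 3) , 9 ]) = [-9, - 9, - 9/pi, - 3/2,1/pi, exp ( - 1),sqrt(2 ),sqrt(3),sqrt( 3 ), 6*exp ( - 1), sqrt(5 ), sqrt(7),E,8, 9,9.64]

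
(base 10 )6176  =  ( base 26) 93E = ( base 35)51G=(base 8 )14040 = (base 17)1465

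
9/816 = 3/272 =0.01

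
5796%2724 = 348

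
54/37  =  1 +17/37 = 1.46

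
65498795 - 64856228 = 642567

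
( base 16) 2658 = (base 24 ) h10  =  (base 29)BJE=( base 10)9816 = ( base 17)1gg7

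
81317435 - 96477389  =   - 15159954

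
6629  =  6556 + 73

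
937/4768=937/4768 = 0.20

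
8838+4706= 13544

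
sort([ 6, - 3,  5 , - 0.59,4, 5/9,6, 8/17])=[-3, - 0.59 , 8/17, 5/9,  4, 5,6,6]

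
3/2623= 3/2623 = 0.00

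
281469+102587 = 384056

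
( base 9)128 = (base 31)3E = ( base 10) 107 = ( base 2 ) 1101011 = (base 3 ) 10222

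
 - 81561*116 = - 9461076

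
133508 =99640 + 33868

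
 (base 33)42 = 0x86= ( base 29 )4I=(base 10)134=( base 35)3T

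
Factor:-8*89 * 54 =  - 2^4*3^3*89^1 = -38448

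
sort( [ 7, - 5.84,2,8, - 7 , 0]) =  [ - 7, -5.84 , 0,2, 7,8 ]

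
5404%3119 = 2285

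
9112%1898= 1520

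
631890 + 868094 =1499984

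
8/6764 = 2/1691 = 0.00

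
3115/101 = 30+ 85/101 = 30.84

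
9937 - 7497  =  2440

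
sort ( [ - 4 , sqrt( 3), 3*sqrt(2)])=[ - 4, sqrt(3), 3*sqrt(2)]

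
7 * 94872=664104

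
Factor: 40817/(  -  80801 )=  - 49/97=- 7^2*97^(- 1 )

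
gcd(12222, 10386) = 18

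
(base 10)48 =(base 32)1G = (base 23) 22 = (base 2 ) 110000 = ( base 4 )300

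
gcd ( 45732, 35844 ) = 1236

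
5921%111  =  38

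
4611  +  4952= 9563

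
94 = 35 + 59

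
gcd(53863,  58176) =1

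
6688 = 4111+2577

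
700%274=152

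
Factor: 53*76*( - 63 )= -2^2 *3^2*7^1*19^1*53^1 = - 253764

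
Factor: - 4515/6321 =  - 5/7 = -5^1 * 7^(  -  1)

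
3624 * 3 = 10872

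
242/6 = 121/3 = 40.33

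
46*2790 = 128340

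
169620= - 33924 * ( - 5) 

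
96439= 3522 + 92917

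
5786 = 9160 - 3374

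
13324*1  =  13324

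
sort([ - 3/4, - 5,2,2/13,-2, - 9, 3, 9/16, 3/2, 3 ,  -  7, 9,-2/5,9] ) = [ - 9, -7, - 5, - 2, - 3/4, - 2/5,  2/13, 9/16,3/2 , 2,3, 3 , 9,9 ] 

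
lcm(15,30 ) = 30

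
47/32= 1 + 15/32 = 1.47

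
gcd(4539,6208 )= 1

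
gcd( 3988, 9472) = 4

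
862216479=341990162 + 520226317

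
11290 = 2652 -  - 8638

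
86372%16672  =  3012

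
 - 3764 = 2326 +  - 6090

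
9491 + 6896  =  16387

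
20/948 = 5/237= 0.02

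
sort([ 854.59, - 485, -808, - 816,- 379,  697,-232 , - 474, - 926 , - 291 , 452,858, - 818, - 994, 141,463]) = [ - 994, - 926, - 818  ,- 816, - 808  , - 485 , - 474, - 379, - 291 ,  -  232, 141,  452 , 463,  697,854.59 , 858] 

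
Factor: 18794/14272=9397/7136   =  2^ ( - 5)*223^( - 1 )*9397^1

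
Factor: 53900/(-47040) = - 2^( - 4)*3^( - 1) *5^1*11^1 = -55/48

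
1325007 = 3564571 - 2239564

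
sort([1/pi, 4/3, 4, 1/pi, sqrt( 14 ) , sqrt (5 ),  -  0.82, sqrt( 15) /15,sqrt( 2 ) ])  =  [ - 0.82,  sqrt (15 ) /15 , 1/pi,1/pi, 4/3, sqrt(2 ),sqrt( 5 ),sqrt( 14), 4]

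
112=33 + 79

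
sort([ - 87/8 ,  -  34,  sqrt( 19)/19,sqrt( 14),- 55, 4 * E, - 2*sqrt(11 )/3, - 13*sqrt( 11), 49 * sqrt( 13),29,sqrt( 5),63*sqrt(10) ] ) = [ - 55, - 13*sqrt( 11), - 34,-87/8, - 2*sqrt(11)/3, sqrt(19 ) /19 , sqrt( 5),sqrt(14), 4*E,  29,49*sqrt( 13 ),63*sqrt( 10) ]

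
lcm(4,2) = 4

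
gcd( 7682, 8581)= 1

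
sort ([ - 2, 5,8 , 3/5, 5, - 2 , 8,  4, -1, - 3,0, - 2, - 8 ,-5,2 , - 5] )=[- 8, - 5, - 5 , - 3, - 2, - 2,  -  2, - 1,0,3/5, 2,4,5,5,8, 8 ]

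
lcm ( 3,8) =24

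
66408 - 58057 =8351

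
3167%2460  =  707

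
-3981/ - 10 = 398 + 1/10 = 398.10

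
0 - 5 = -5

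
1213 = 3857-2644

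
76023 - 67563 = 8460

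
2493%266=99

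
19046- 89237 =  - 70191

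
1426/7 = 203+5/7 = 203.71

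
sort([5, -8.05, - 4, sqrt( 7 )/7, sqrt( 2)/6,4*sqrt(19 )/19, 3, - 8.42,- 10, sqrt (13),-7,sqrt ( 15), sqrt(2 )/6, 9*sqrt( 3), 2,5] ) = [-10 ,-8.42, - 8.05, - 7, - 4 , sqrt( 2) /6,  sqrt( 2) /6,sqrt( 7)/7 , 4*sqrt(19)/19, 2,3 , sqrt(13 ), sqrt( 15),5, 5, 9*sqrt (3) ]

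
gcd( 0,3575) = 3575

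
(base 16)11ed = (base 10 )4589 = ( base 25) 78e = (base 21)A8B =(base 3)20021222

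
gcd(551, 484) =1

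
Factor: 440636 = 2^2*7^1*15737^1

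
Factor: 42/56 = 2^( - 2)*3^1 = 3/4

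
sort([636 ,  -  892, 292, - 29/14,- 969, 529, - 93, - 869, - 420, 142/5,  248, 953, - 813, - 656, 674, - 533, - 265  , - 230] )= [ - 969,  -  892, -869 ,-813, - 656,-533, - 420, - 265, - 230,-93, - 29/14,142/5, 248, 292, 529,636,  674,953]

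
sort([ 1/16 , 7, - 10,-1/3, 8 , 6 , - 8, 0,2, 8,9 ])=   [ - 10, - 8, - 1/3, 0, 1/16, 2 , 6 , 7 , 8, 8, 9 ] 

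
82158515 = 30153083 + 52005432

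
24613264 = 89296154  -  64682890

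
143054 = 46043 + 97011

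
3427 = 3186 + 241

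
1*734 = 734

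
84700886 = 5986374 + 78714512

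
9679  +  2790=12469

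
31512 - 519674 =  - 488162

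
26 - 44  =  -18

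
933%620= 313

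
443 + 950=1393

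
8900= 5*1780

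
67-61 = 6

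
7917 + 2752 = 10669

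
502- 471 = 31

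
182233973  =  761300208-579066235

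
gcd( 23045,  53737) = 1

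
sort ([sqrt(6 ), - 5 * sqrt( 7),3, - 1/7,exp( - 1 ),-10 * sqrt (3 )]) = [-10*sqrt (3 ), - 5*sqrt(7), - 1/7, exp ( - 1),sqrt( 6),3 ]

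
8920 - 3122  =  5798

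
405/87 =4 + 19/29=4.66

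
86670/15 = 5778 = 5778.00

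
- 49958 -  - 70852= 20894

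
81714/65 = 81714/65 = 1257.14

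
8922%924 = 606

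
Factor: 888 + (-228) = 2^2 * 3^1*5^1*11^1  =  660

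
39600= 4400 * 9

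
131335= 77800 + 53535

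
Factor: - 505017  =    -  3^2*56113^1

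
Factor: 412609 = 412609^1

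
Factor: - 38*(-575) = 21850 = 2^1*5^2*19^1*23^1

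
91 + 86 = 177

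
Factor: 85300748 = 2^2*13^1*1640399^1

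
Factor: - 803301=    - 3^1*17^1*19^1*829^1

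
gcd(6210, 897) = 69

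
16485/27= 5495/9 = 610.56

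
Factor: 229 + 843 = 2^4*67^1 = 1072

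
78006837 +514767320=592774157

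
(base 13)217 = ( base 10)358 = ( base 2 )101100110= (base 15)18D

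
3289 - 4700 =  - 1411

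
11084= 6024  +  5060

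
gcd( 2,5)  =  1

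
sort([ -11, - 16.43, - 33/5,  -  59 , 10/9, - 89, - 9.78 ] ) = [ - 89, -59,  -  16.43, - 11, - 9.78, - 33/5,10/9]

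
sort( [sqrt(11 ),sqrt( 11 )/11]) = [sqrt( 11)/11,sqrt(11 )]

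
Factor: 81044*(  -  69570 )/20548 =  - 2^1*3^2*5^1*11^( -1 )*467^ (-1)*773^1*20261^1 = - 1409557770/5137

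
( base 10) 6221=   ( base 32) 62D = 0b1100001001101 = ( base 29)7bf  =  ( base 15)1c9b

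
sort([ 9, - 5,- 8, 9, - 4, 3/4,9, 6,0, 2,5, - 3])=[ - 8,-5,  -  4, - 3 , 0, 3/4, 2,5,6,9, 9,  9]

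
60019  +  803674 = 863693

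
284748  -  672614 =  - 387866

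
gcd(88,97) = 1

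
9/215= 9/215 = 0.04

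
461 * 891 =410751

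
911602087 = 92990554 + 818611533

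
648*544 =352512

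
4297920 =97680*44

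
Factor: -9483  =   - 3^1*29^1*109^1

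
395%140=115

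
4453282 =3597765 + 855517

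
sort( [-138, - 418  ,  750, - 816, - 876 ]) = [ - 876, - 816,  -  418, - 138, 750 ] 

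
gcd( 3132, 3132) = 3132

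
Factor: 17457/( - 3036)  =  -2^(-2)*23^1=- 23/4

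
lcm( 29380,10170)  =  264420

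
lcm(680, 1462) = 29240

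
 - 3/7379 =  - 1  +  7376/7379 = - 0.00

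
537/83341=537/83341  =  0.01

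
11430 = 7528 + 3902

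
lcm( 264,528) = 528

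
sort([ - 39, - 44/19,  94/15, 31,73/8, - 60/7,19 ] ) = [ -39, - 60/7, - 44/19, 94/15,73/8  ,  19, 31]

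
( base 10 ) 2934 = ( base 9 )4020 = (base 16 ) B76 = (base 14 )10d8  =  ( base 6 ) 21330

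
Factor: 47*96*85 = 2^5*3^1*5^1 * 17^1*47^1 = 383520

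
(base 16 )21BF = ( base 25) DKE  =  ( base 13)3C17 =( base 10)8639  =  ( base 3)102211222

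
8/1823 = 8/1823=0.00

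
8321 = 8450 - 129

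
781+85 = 866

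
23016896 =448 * 51377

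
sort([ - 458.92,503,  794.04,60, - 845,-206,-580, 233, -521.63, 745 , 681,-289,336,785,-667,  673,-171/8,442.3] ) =[ -845, - 667,-580, - 521.63 , - 458.92, - 289, - 206, - 171/8, 60,  233, 336, 442.3 , 503,673, 681,745, 785,794.04]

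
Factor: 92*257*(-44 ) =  -1040336=   -2^4*11^1*23^1 * 257^1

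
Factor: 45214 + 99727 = 144941 = 144941^1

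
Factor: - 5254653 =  - 3^1*1751551^1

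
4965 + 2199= 7164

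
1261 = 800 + 461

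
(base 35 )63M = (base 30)897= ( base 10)7477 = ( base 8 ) 16465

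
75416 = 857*88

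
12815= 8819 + 3996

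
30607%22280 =8327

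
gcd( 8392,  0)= 8392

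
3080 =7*440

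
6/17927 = 6/17927=0.00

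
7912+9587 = 17499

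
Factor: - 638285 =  - 5^1*  127657^1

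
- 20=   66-86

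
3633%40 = 33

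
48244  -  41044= 7200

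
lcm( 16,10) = 80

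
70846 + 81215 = 152061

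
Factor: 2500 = 2^2*5^4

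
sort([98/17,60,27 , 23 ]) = [ 98/17,23, 27, 60 ] 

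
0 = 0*5751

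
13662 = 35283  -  21621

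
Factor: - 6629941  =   - 6629941^1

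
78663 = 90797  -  12134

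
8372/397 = 8372/397 = 21.09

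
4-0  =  4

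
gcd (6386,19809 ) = 31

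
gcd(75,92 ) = 1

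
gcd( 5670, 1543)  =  1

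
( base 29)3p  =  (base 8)160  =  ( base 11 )A2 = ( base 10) 112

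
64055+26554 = 90609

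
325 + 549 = 874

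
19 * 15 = 285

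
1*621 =621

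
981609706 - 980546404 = 1063302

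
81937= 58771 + 23166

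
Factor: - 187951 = - 187951^1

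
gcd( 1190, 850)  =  170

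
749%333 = 83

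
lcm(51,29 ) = 1479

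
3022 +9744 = 12766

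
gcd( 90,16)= 2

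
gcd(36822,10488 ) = 114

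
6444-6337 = 107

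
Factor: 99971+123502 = 223473 = 3^1*163^1*457^1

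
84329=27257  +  57072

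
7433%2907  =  1619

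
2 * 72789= 145578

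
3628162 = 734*4943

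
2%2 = 0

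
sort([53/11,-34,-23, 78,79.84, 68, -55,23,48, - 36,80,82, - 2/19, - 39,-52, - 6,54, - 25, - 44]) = [-55, - 52, - 44, - 39,-36,-34  ,  -  25,-23, - 6, - 2/19,53/11,23,48, 54,68, 78,  79.84,80, 82]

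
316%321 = 316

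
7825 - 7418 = 407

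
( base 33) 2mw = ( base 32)2ro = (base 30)37Q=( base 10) 2936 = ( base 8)5570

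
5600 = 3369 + 2231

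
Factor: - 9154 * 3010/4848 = -2^ ( -2) * 3^(  -  1 )*5^1*7^1*23^1*43^1 * 101^(-1) * 199^1 = - 6888385/1212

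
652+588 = 1240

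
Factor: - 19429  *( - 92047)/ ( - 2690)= - 1788381163/2690 = - 2^( - 1) * 5^( - 1 )*83^1  *  269^( - 1)*1109^1*19429^1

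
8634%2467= 1233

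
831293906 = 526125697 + 305168209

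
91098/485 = 187 + 403/485 = 187.83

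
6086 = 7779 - 1693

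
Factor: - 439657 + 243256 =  - 196401 = - 3^1*17^1*3851^1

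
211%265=211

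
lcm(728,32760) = 32760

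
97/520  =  97/520 = 0.19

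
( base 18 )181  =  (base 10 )469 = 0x1d5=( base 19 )15D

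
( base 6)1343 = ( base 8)537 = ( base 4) 11133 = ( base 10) 351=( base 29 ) C3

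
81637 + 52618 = 134255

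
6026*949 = 5718674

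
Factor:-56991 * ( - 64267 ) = 3662640597 = 3^1*7^1*11^2*157^1*9181^1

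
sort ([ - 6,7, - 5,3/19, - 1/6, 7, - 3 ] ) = [ - 6, - 5,- 3, - 1/6 , 3/19,7, 7 ]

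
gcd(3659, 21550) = 1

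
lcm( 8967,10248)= 71736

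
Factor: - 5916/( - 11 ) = 2^2 * 3^1*11^(-1 ) * 17^1*29^1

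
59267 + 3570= 62837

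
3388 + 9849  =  13237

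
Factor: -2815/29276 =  - 5/52 =- 2^( - 2)*5^1*13^( - 1)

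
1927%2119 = 1927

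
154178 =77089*2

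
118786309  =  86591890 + 32194419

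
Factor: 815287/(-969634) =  - 2^( - 1) *11^1 * 23^(-1 ) * 107^( - 1 )*137^1 * 197^( - 1)*541^1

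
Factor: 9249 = 3^1*3083^1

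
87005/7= 87005/7=12429.29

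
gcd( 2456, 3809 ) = 1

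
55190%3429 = 326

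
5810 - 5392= 418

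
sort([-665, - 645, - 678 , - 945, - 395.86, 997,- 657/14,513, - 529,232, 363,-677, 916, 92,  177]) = [ - 945, - 678,- 677,  -  665 , - 645, - 529, - 395.86, - 657/14, 92 , 177, 232,363,513, 916,997 ]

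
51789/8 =6473 + 5/8 = 6473.62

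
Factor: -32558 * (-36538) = 1189604204 = 2^2*73^1*223^1 * 18269^1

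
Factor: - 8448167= -7^1*13^1*17^1 * 43^1 *127^1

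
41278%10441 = 9955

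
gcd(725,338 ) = 1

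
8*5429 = 43432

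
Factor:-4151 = - 7^1*593^1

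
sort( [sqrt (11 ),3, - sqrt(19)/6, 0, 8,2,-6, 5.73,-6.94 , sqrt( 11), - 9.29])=[- 9.29,- 6.94,-6  ,- sqrt (19)/6,  0 , 2,  3, sqrt( 11), sqrt( 11),5.73, 8 ] 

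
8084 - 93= 7991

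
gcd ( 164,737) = 1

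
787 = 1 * 787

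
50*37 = 1850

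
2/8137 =2/8137 = 0.00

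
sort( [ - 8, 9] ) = [-8,  9]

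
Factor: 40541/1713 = 3^( - 1)*71^1 =71/3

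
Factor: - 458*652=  - 298616 = -2^3*163^1*229^1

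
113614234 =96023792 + 17590442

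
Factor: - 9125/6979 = - 5^3*7^( - 1)*73^1*997^(  -  1 ) 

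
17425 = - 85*( - 205 )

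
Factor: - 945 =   -  3^3* 5^1*7^1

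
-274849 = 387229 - 662078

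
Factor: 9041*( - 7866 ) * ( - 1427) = 2^1*3^2*19^1*23^1*1427^1*9041^1 = 101483254062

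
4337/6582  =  4337/6582  =  0.66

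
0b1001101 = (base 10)77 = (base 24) 35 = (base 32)2D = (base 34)29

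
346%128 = 90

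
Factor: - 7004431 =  - 7^1  *  127^1*7879^1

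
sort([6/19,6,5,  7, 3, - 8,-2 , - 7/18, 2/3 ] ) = [ - 8,  -  2 ,-7/18 , 6/19 , 2/3, 3,5, 6, 7] 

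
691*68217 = 47137947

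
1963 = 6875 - 4912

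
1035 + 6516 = 7551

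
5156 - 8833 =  - 3677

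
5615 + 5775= 11390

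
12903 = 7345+5558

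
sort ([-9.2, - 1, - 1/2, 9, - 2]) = [ - 9.2, - 2,-1, - 1/2, 9]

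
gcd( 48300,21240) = 60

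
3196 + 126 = 3322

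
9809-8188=1621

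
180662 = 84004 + 96658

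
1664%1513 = 151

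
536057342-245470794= 290586548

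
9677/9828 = 9677/9828  =  0.98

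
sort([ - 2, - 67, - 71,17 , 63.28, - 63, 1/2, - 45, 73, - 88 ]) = [ - 88, - 71, - 67, - 63, - 45  , - 2 , 1/2, 17, 63.28, 73 ] 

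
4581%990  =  621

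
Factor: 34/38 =17^1*19^( - 1 ) = 17/19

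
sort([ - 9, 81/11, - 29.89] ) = [ - 29.89, - 9,81/11]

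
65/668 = 65/668 = 0.10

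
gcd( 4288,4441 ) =1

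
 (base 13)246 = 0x18c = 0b110001100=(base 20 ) JG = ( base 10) 396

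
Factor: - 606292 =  - 2^2*151573^1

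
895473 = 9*99497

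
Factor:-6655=  -  5^1*11^3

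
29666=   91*326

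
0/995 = 0 = 0.00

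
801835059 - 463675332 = 338159727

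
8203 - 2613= 5590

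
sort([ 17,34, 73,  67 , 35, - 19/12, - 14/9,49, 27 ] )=[ - 19/12,  -  14/9 , 17,27, 34, 35,49, 67,  73 ]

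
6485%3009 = 467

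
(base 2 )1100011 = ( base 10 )99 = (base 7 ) 201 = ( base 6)243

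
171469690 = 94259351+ 77210339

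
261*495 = 129195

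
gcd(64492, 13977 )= 1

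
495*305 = 150975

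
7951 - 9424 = -1473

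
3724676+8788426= 12513102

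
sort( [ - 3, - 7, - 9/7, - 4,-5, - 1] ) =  [  -  7,  -  5 , - 4, - 3, - 9/7, - 1] 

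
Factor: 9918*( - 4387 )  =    -  43510266 = - 2^1*3^2*19^1*  29^1 * 41^1*107^1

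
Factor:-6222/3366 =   -  3^( - 1)*11^( - 1)*61^1= -61/33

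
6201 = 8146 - 1945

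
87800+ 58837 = 146637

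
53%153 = 53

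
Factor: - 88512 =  -2^6*3^1*461^1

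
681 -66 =615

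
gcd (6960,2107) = 1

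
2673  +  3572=6245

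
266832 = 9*29648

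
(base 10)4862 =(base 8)11376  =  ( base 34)470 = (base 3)20200002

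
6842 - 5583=1259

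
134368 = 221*608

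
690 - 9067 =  - 8377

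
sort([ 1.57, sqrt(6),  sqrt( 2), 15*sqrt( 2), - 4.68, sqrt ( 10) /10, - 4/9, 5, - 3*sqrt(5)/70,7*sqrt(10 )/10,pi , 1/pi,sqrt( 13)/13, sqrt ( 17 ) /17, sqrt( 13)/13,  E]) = [ - 4.68, - 4/9, - 3*sqrt(5)/70, sqrt(17 ) /17, sqrt(13)/13, sqrt( 13 )/13, sqrt(10) /10, 1/pi,  sqrt(2), 1.57,7*sqrt( 10)/10,sqrt(6 ), E,pi , 5,15*sqrt(2) ]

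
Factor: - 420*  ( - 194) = 81480 = 2^3 * 3^1 * 5^1 * 7^1*97^1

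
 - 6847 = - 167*41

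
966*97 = 93702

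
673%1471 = 673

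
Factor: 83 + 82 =3^1*5^1*11^1 = 165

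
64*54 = 3456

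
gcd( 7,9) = 1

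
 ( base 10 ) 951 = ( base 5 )12301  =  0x3b7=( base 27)186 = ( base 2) 1110110111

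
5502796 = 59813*92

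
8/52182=4/26091 = 0.00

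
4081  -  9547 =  - 5466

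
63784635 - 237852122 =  -174067487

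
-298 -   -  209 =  - 89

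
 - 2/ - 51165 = 2/51165 = 0.00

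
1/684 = 1/684 = 0.00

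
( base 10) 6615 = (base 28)8C7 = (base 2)1100111010111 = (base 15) 1e60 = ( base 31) 6rc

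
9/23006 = 9/23006  =  0.00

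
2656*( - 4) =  - 10624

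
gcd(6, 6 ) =6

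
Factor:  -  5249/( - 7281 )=3^ (-2)* 29^1 *181^1*809^( - 1)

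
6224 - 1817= 4407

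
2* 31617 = 63234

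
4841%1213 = 1202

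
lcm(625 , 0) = 0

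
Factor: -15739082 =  - 2^1*167^1*47123^1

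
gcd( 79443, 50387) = 1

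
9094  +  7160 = 16254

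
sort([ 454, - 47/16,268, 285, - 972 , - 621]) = [ - 972, - 621,- 47/16, 268, 285,  454 ]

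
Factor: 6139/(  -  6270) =- 2^(-1 )*3^( - 1 )*5^( - 1)*7^1 *11^( - 1)*19^(-1)*877^1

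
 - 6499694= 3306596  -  9806290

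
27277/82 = 332 + 53/82 = 332.65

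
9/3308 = 9/3308 = 0.00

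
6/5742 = 1/957 = 0.00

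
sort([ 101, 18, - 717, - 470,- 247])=[ -717 , - 470, - 247,  18,101]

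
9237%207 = 129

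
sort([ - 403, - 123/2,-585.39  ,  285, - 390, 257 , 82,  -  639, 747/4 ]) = [ - 639,-585.39, - 403 , - 390, - 123/2,82,747/4,257,285]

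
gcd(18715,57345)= 5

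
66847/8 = 66847/8 = 8355.88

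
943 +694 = 1637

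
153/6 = 25+1/2  =  25.50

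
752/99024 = 47/6189  =  0.01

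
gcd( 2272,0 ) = 2272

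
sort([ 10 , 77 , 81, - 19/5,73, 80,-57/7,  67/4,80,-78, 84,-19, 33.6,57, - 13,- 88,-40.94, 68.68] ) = [ - 88,-78 , - 40.94, - 19, - 13 ,-57/7, - 19/5,10, 67/4, 33.6, 57, 68.68, 73,77,  80,80, 81,84 ]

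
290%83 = 41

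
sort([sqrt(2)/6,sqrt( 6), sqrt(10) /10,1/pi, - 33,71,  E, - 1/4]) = [ - 33, - 1/4, sqrt( 2) /6, sqrt( 10 )/10,  1/pi , sqrt (6), E,71 ] 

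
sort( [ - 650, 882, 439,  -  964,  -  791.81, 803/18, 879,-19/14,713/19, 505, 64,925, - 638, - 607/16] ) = [ - 964,-791.81,-650, - 638, - 607/16, - 19/14, 713/19 , 803/18, 64, 439, 505 , 879, 882, 925]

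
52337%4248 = 1361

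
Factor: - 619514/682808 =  - 323/356 =-2^( - 2)*17^1 * 19^1 * 89^( - 1 )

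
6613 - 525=6088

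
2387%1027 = 333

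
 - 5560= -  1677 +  - 3883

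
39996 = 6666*6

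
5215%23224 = 5215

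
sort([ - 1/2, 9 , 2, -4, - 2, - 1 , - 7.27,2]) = [-7.27, -4, - 2, - 1, - 1/2, 2, 2, 9 ]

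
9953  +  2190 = 12143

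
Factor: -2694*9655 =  - 2^1*3^1 * 5^1  *  449^1*1931^1   =  - 26010570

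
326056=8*40757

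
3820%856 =396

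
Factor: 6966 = 2^1*3^4*43^1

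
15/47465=3/9493 =0.00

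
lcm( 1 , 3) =3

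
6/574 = 3/287 = 0.01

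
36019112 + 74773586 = 110792698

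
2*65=130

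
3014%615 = 554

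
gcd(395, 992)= 1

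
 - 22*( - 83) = 1826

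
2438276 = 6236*391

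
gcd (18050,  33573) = 361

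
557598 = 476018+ 81580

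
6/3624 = 1/604=0.00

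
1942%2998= 1942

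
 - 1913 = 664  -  2577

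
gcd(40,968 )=8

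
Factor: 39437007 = 3^1*409^1*32141^1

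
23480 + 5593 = 29073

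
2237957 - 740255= 1497702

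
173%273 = 173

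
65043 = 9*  7227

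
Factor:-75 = - 3^1 *5^2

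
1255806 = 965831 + 289975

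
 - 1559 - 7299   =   - 8858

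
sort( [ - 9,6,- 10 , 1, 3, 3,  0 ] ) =[ - 10, - 9,  0 , 1,3, 3, 6 ]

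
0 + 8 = 8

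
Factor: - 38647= - 7^1 *5521^1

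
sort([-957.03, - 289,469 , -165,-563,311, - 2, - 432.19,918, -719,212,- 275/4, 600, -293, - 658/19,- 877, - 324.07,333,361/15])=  [ - 957.03, - 877,-719, - 563, - 432.19,-324.07,-293,-289,  -  165, - 275/4,- 658/19,  -  2,  361/15,212,311, 333 , 469,600, 918] 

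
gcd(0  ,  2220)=2220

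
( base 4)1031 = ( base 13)5c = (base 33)2b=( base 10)77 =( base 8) 115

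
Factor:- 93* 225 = -3^3 * 5^2 * 31^1 = - 20925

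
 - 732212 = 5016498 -5748710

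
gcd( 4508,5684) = 196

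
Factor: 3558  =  2^1 * 3^1*593^1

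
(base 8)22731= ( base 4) 2113121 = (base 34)8cx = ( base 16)25D9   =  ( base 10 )9689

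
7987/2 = 7987/2 = 3993.50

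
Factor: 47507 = 47507^1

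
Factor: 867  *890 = 771630 = 2^1*3^1*5^1*17^2 * 89^1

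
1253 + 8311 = 9564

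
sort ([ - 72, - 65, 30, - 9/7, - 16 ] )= [  -  72,- 65,  -  16, - 9/7,  30]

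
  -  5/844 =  - 5/844 = - 0.01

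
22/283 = 22/283= 0.08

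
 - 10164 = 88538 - 98702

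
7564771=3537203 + 4027568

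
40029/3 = 13343 = 13343.00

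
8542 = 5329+3213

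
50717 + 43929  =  94646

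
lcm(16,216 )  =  432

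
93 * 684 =63612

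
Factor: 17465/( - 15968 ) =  - 35/32= - 2^(-5)*5^1*7^1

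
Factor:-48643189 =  - 7^1*139^1*49993^1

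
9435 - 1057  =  8378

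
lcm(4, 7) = 28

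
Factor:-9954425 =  - 5^2 * 13^1*109^1*281^1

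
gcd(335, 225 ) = 5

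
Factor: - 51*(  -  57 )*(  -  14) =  - 40698 = - 2^1*3^2*7^1*17^1*19^1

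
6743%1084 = 239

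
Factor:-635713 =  - 13^1*79^1*619^1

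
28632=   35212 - 6580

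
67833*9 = 610497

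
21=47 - 26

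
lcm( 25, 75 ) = 75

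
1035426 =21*49306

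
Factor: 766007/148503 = 913/177 = 3^(-1)*11^1*59^( - 1 )*83^1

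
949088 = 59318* 16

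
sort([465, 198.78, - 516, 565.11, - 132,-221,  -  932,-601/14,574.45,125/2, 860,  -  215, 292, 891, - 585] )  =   [ - 932, - 585, - 516,-221,- 215, - 132, - 601/14, 125/2, 198.78, 292,  465, 565.11,574.45, 860,  891]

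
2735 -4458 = - 1723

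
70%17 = 2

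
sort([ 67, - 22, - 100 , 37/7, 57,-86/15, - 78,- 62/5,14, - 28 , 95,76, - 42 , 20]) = [ - 100 ,-78,-42, - 28, - 22 ,  -  62/5, - 86/15,  37/7,14,20,57 , 67,  76, 95]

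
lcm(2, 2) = 2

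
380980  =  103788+277192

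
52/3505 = 52/3505 = 0.01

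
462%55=22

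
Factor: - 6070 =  - 2^1*5^1*607^1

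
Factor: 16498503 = 3^2*7^1*261881^1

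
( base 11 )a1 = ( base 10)111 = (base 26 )47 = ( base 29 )3O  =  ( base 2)1101111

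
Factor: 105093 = 3^2*11677^1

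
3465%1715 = 35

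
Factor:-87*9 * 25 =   -  19575 = - 3^3*5^2*29^1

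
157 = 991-834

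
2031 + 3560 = 5591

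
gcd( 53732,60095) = 707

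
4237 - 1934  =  2303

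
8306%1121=459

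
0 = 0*92858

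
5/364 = 5/364 = 0.01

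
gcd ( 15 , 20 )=5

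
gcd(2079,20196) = 297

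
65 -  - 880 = 945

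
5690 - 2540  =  3150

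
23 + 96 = 119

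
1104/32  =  69/2= 34.50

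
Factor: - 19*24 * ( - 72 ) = 32832  =  2^6*3^3*19^1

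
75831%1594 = 913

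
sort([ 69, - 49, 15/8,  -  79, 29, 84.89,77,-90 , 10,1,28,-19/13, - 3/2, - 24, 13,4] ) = [-90,-79, - 49,-24, -3/2, - 19/13, 1,15/8,4,10 , 13,28 , 29,  69, 77, 84.89 ] 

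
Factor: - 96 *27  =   - 2^5 * 3^4  =  - 2592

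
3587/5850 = 3587/5850=0.61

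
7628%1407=593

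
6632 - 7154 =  - 522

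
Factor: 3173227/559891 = 31^( - 1)*233^1*13619^1*18061^( - 1 )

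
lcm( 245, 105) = 735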